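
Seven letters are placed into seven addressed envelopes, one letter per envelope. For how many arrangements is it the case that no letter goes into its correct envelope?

1854

The number of derangements of 7 is !7 = Σ_{k=0}^{7} (-1)^k·7!/k!
= 7! - 7!/1! + 7!/2! - 7!/3! + 7!/4! - 7!/5! + 7!/6! - 7!/7!
= 5040 - 5040 + 2520 - 840 + 210 - 42 + 7 - 1
= 1854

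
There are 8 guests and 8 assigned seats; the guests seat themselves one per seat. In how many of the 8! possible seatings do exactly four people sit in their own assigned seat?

Pick the 4 fixed positions: C(8,4) = 70 ways.
The remaining 4 must be deranged: !4 = 9.
Total: 70 × 9 = 630.

630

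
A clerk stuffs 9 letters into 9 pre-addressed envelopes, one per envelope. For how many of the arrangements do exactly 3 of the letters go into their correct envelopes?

Choose which 3 of the 9 are fixed: C(9,3) = 84.
The other 6 form a derangement: !6 = 265.
Total: 84 × 265 = 22260.

22260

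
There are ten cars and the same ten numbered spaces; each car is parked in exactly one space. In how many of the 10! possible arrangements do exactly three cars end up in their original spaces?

Pick the 3 fixed positions: C(10,3) = 120 ways.
The other 7 form a derangement: !7 = 1854.
Total: 120 × 1854 = 222480.

222480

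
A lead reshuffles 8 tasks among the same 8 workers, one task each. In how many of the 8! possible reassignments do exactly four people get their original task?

630

Pick the 4 fixed positions: C(8,4) = 70 ways.
The other 4 form a derangement: !4 = 9.
Total: 70 × 9 = 630.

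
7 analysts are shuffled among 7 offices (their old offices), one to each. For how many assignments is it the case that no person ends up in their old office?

1854

Recurrence: !7 = 6·(!6 + !5).
!7 = 6·(265 + 44) = 6·309 = 1854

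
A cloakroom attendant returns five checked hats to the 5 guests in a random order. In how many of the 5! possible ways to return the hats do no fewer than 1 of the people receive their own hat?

Sum C(5,i)·!(5-i) for i = 1..5:
  i=1: C(5,1)·!4 = 5·9 = 45
  i=2: C(5,2)·!3 = 10·2 = 20
  i=3: C(5,3)·!2 = 10·1 = 10
  i=4: C(5,4)·!1 = 5·0 = 0
  i=5: C(5,5)·!0 = 1·1 = 1
Total = 76.

76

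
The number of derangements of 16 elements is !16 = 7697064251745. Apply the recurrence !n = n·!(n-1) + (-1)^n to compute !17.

!17 = 17·7697064251745 - 1 = 130850092279664.

130850092279664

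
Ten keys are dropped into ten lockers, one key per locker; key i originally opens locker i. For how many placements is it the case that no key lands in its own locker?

!10 = 10! · Σ_{k=0}^{10} (-1)^k/k!
= 10! - 10!/1! + 10!/2! - 10!/3! + 10!/4! - 10!/5! + 10!/6! - 10!/7! + 10!/8! - 10!/9! + 10!/10!
= 3628800 - 3628800 + 1814400 - 604800 + 151200 - 30240 + 5040 - 720 + 90 - 10 + 1
= 1334961

1334961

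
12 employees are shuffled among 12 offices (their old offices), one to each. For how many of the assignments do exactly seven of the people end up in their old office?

34848

Pick the 7 fixed positions: C(12,7) = 792 ways.
The remaining 5 must be deranged: !5 = 44.
Total: 792 × 44 = 34848.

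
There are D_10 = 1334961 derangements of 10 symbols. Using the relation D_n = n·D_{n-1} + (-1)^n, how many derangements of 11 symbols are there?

D_11 = 11·1334961 - 1 = 14684570.

14684570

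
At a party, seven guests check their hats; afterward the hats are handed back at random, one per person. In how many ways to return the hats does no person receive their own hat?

By inclusion-exclusion, !7 = Σ (-1)^k · 7!/k! for k=0..7
= 7! - 7!/1! + 7!/2! - 7!/3! + 7!/4! - 7!/5! + 7!/6! - 7!/7!
= 5040 - 5040 + 2520 - 840 + 210 - 42 + 7 - 1
= 1854

1854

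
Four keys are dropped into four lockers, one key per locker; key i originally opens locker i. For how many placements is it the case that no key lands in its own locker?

The number of derangements of 4 is !4 = Σ_{k=0}^{4} (-1)^k·4!/k!
= 4! - 4!/1! + 4!/2! - 4!/3! + 4!/4!
= 24 - 24 + 12 - 4 + 1
= 9

9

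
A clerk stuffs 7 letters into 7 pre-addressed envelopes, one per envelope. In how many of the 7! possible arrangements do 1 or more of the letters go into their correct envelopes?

# with exactly i fixed is C(7,i)·!(7-i); sum over i=1..7:
  i=1: C(7,1)·!6 = 7·265 = 1855
  i=2: C(7,2)·!5 = 21·44 = 924
  i=3: C(7,3)·!4 = 35·9 = 315
  i=4: C(7,4)·!3 = 35·2 = 70
  i=5: C(7,5)·!2 = 21·1 = 21
  i=6: C(7,6)·!1 = 7·0 = 0
  i=7: C(7,7)·!0 = 1·1 = 1
Total = 3186.

3186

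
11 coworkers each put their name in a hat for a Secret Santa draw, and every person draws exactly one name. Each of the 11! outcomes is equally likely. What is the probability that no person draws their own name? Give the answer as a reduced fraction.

1468457/3991680

Favorable outcomes: !11 = 14684570.
Total outcomes: 11! = 39916800.
Probability = 14684570/39916800 = 1468457/3991680.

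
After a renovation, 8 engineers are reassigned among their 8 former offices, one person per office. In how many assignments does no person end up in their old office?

14833

Use !n = n·!(n-1) + (-1)^n.
!8 = 8·1854 + 1 = 14833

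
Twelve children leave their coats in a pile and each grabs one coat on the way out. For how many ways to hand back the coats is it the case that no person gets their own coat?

176214841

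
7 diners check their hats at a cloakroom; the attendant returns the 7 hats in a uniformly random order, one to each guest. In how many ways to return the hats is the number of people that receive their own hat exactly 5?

Pick the 5 fixed positions: C(7,5) = 21 ways.
The remaining 2 must be deranged: !2 = 1.
Total: 21 × 1 = 21.

21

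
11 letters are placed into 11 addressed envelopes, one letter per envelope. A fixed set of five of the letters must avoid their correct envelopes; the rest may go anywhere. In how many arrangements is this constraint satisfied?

25022880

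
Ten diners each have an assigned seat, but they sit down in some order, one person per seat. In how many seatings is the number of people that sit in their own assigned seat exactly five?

Choose which 5 of the 10 are fixed: C(10,5) = 252.
The remaining 5 must be deranged: !5 = 44.
Total: 252 × 44 = 11088.

11088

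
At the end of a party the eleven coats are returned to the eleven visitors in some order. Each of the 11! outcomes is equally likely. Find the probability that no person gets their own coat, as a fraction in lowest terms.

1468457/3991680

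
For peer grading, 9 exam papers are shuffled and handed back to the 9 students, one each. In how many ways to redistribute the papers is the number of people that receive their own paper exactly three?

22260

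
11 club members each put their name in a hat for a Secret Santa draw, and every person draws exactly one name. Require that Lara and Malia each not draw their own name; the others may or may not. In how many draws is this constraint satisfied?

33022080

Inclusion-exclusion on the 2 forbidden self-matches:
Σ_{j=0}^{2} (-1)^j C(2,j)(11-j)!
= C(2,0)·11! - C(2,1)·10! + C(2,2)·9!
= 39916800 - 7257600 + 362880
= 33022080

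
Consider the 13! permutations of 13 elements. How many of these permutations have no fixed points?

2290792932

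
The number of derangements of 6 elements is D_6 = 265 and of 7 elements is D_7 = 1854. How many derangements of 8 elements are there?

D_8 = (8-1)·(D_7 + D_6) = 7·(1854 + 265) = 7·2119 = 14833.

14833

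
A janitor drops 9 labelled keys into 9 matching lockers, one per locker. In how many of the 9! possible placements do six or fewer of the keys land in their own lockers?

# with exactly i fixed is C(9,i)·!(9-i); sum over i=0..6:
  i=0: C(9,0)·!9 = 1·133496 = 133496
  i=1: C(9,1)·!8 = 9·14833 = 133497
  i=2: C(9,2)·!7 = 36·1854 = 66744
  i=3: C(9,3)·!6 = 84·265 = 22260
  i=4: C(9,4)·!5 = 126·44 = 5544
  i=5: C(9,5)·!4 = 126·9 = 1134
  i=6: C(9,6)·!3 = 84·2 = 168
Total = 362843.

362843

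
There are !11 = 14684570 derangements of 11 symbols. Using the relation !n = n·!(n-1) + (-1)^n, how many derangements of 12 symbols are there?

!12 = 12·14684570 + 1 = 176214841.

176214841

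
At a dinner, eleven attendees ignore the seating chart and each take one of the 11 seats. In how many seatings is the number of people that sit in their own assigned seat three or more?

3205379

Sum C(11,i)·!(11-i) for i = 3..11:
  i=3: C(11,3)·!8 = 165·14833 = 2447445
  i=4: C(11,4)·!7 = 330·1854 = 611820
  i=5: C(11,5)·!6 = 462·265 = 122430
  i=6: C(11,6)·!5 = 462·44 = 20328
  i=7: C(11,7)·!4 = 330·9 = 2970
  i=8: C(11,8)·!3 = 165·2 = 330
  i=9: C(11,9)·!2 = 55·1 = 55
  i=10: C(11,10)·!1 = 11·0 = 0
  i=11: C(11,11)·!0 = 1·1 = 1
Total = 3205379.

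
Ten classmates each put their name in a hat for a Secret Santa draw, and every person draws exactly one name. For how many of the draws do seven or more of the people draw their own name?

# with exactly i fixed is C(10,i)·!(10-i); sum over i=7..10:
  i=7: C(10,7)·!3 = 120·2 = 240
  i=8: C(10,8)·!2 = 45·1 = 45
  i=9: C(10,9)·!1 = 10·0 = 0
  i=10: C(10,10)·!0 = 1·1 = 1
Total = 286.

286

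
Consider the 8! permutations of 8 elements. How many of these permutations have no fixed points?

14833

The number of derangements of 8 is !8 = Σ_{k=0}^{8} (-1)^k·8!/k!
= 8! - 8!/1! + 8!/2! - 8!/3! + 8!/4! - 8!/5! + 8!/6! - 8!/7! + 8!/8!
= 40320 - 40320 + 20160 - 6720 + 1680 - 336 + 56 - 8 + 1
= 14833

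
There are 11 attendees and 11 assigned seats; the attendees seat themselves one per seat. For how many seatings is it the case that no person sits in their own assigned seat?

!11 is the nearest integer to 11!/e.
11! = 39916800, and 39916800/e ≈ 14684570.08, so !11 = 14684570.

14684570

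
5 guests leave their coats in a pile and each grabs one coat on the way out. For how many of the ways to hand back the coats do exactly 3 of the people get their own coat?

10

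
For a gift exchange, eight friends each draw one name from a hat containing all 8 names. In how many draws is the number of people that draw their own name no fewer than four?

771

Sum C(8,i)·!(8-i) for i = 4..8:
  i=4: C(8,4)·!4 = 70·9 = 630
  i=5: C(8,5)·!3 = 56·2 = 112
  i=6: C(8,6)·!2 = 28·1 = 28
  i=7: C(8,7)·!1 = 8·0 = 0
  i=8: C(8,8)·!0 = 1·1 = 1
Total = 771.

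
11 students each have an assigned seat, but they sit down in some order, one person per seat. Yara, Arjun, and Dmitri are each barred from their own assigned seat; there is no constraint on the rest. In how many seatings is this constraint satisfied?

Inclusion-exclusion on the 3 forbidden self-matches:
Σ_{j=0}^{3} (-1)^j C(3,j)(11-j)!
= C(3,0)·11! - C(3,1)·10! + C(3,2)·9! - C(3,3)·8!
= 39916800 - 10886400 + 1088640 - 40320
= 30078720

30078720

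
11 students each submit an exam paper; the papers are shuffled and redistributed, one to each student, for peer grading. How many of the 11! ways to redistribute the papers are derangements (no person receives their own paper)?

14684570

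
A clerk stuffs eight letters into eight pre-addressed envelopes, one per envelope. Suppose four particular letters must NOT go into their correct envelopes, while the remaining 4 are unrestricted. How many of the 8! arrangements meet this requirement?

Inclusion-exclusion on the 4 forbidden self-matches:
Σ_{j=0}^{4} (-1)^j C(4,j)(8-j)!
= C(4,0)·8! - C(4,1)·7! + C(4,2)·6! - C(4,3)·5! + C(4,4)·4!
= 40320 - 20160 + 4320 - 480 + 24
= 24024

24024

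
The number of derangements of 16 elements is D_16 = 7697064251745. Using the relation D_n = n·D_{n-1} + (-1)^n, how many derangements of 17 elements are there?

D_17 = 17·7697064251745 - 1 = 130850092279664.

130850092279664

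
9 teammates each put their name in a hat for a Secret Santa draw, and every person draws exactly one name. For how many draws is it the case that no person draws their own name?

The number of derangements of 9 is !9 = Σ_{k=0}^{9} (-1)^k·9!/k!
= 9! - 9!/1! + 9!/2! - 9!/3! + 9!/4! - 9!/5! + 9!/6! - 9!/7! + 9!/8! - 9!/9!
= 362880 - 362880 + 181440 - 60480 + 15120 - 3024 + 504 - 72 + 9 - 1
= 133496

133496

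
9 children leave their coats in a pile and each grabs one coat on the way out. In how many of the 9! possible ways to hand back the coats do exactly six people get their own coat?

Choose which 6 of the 9 are fixed: C(9,6) = 84.
The remaining 3 must be deranged: !3 = 2.
Total: 84 × 2 = 168.

168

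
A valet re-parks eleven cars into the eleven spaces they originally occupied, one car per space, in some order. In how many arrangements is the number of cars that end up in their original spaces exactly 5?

122430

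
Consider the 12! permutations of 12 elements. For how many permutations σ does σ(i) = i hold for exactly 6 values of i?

Pick the 6 fixed positions: C(12,6) = 924 ways.
The other 6 form a derangement: !6 = 265.
Total: 924 × 265 = 244860.

244860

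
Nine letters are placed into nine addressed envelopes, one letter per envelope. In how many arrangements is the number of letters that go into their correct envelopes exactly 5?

1134

Pick the 5 fixed positions: C(9,5) = 126 ways.
The other 4 form a derangement: !4 = 9.
Total: 126 × 9 = 1134.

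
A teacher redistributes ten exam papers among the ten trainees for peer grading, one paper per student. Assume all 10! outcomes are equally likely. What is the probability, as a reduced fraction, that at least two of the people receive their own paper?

Favorable outcomes: Σ_{i≥2} C(10,i)·!(10-i) = 45·14833 + 120·1854 + 210·265 + 252·44 + 210·9 + 120·2 + 45·1 + 10·0 + 1·1 = 958879.
Total outcomes: 10! = 3628800.
Probability = 958879/3628800 = 958879/3628800.

958879/3628800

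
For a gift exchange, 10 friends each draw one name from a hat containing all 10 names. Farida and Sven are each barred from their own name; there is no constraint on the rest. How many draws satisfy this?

2943360

Let A_j be the event that the j-th constrained one is fixed. By inclusion-exclusion over the 2 events:
Σ_{j=0}^{2} (-1)^j C(2,j)(10-j)!
= C(2,0)·10! - C(2,1)·9! + C(2,2)·8!
= 3628800 - 725760 + 40320
= 2943360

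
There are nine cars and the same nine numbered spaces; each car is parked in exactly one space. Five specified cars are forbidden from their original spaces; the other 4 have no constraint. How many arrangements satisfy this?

205056

Inclusion-exclusion on the 5 forbidden self-matches:
Σ_{j=0}^{5} (-1)^j C(5,j)(9-j)!
= C(5,0)·9! - C(5,1)·8! + C(5,2)·7! - C(5,3)·6! + C(5,4)·5! - C(5,5)·4!
= 362880 - 201600 + 50400 - 7200 + 600 - 24
= 205056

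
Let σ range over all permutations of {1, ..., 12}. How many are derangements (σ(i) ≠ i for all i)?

Use !n = n·!(n-1) + (-1)^n.
!12 = 12·14684570 + 1 = 176214841

176214841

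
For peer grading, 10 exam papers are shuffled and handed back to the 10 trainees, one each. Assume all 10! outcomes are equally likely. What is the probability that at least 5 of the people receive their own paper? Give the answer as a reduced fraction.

829/226800

Favorable outcomes: Σ_{i≥5} C(10,i)·!(10-i) = 252·44 + 210·9 + 120·2 + 45·1 + 10·0 + 1·1 = 13264.
Total outcomes: 10! = 3628800.
Probability = 13264/3628800 = 829/226800.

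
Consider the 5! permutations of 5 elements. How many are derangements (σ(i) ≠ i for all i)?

44

!5 = 5! · Σ_{k=0}^{5} (-1)^k/k!
= 5! - 5!/1! + 5!/2! - 5!/3! + 5!/4! - 5!/5!
= 120 - 120 + 60 - 20 + 5 - 1
= 44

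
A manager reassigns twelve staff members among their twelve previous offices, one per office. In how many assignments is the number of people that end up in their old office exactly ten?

Pick the 10 fixed positions: C(12,10) = 66 ways.
The remaining 2 must be deranged: !2 = 1.
Total: 66 × 1 = 66.

66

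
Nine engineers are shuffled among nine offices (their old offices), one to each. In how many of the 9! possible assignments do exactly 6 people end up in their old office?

168

Choose which 6 of the 9 are fixed: C(9,6) = 84.
The other 3 form a derangement: !3 = 2.
Total: 84 × 2 = 168.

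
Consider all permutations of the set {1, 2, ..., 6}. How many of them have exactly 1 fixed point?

264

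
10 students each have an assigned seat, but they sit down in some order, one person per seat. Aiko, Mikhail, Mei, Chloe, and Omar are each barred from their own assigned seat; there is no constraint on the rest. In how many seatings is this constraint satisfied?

Inclusion-exclusion on the 5 forbidden self-matches:
Σ_{j=0}^{5} (-1)^j C(5,j)(10-j)!
= C(5,0)·10! - C(5,1)·9! + C(5,2)·8! - C(5,3)·7! + C(5,4)·6! - C(5,5)·5!
= 3628800 - 1814400 + 403200 - 50400 + 3600 - 120
= 2170680

2170680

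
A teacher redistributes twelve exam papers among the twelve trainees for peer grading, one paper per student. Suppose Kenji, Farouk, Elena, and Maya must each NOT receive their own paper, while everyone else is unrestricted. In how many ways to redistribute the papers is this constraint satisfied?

339696000

Inclusion-exclusion on the 4 forbidden self-matches:
Σ_{j=0}^{4} (-1)^j C(4,j)(12-j)!
= C(4,0)·12! - C(4,1)·11! + C(4,2)·10! - C(4,3)·9! + C(4,4)·8!
= 479001600 - 159667200 + 21772800 - 1451520 + 40320
= 339696000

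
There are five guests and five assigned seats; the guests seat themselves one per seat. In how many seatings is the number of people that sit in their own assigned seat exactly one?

Pick the single fixed position: C(5,1) = 5 ways.
The remaining 4 must be deranged: !4 = 9.
Total: 5 × 9 = 45.

45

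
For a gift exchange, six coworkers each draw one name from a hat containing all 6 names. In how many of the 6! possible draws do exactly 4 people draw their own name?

15

Pick the 4 fixed positions: C(6,4) = 15 ways.
The remaining 2 must be deranged: !2 = 1.
Total: 15 × 1 = 15.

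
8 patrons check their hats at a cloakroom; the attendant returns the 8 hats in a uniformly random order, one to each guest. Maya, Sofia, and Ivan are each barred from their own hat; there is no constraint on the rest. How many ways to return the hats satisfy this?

27240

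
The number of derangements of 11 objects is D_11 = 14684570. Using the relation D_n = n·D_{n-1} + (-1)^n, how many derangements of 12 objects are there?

D_12 = 12·14684570 + 1 = 176214841.

176214841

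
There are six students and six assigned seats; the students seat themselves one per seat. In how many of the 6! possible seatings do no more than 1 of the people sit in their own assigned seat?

529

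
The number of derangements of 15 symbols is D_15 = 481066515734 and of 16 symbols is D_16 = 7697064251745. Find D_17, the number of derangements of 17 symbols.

130850092279664

D_17 = (17-1)·(D_16 + D_15) = 16·(7697064251745 + 481066515734) = 16·8178130767479 = 130850092279664.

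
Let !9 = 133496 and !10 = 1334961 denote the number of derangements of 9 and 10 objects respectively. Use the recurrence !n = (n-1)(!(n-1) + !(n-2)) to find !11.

14684570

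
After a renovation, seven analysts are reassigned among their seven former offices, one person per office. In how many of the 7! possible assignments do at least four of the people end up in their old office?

# with exactly i fixed is C(7,i)·!(7-i); sum over i=4..7:
  i=4: C(7,4)·!3 = 35·2 = 70
  i=5: C(7,5)·!2 = 21·1 = 21
  i=6: C(7,6)·!1 = 7·0 = 0
  i=7: C(7,7)·!0 = 1·1 = 1
Total = 92.

92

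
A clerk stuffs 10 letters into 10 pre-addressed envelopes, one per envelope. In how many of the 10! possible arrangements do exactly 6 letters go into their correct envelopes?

1890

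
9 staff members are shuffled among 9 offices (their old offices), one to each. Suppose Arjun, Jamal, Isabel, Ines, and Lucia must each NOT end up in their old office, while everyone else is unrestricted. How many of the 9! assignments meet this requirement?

Inclusion-exclusion on the 5 forbidden self-matches:
Σ_{j=0}^{5} (-1)^j C(5,j)(9-j)!
= C(5,0)·9! - C(5,1)·8! + C(5,2)·7! - C(5,3)·6! + C(5,4)·5! - C(5,5)·4!
= 362880 - 201600 + 50400 - 7200 + 600 - 24
= 205056

205056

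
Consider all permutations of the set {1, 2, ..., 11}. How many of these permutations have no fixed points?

By inclusion-exclusion, !11 = Σ (-1)^k · 11!/k! for k=0..11
= 11! - 11!/1! + 11!/2! - 11!/3! + 11!/4! - 11!/5! + 11!/6! - 11!/7! + 11!/8! - 11!/9! + 11!/10! - 11!/11!
= 39916800 - 39916800 + 19958400 - 6652800 + 1663200 - 332640 + 55440 - 7920 + 990 - 110 + 11 - 1
= 14684570

14684570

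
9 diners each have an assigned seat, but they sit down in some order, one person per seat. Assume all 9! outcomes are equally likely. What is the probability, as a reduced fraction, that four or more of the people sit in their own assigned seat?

Favorable outcomes: Σ_{i≥4} C(9,i)·!(9-i) = 126·44 + 126·9 + 84·2 + 36·1 + 9·0 + 1·1 = 6883.
Total outcomes: 9! = 362880.
Probability = 6883/362880 = 6883/362880.

6883/362880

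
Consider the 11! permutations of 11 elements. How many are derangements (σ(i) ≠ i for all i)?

The number of derangements of 11 is !11 = Σ_{k=0}^{11} (-1)^k·11!/k!
= 11! - 11!/1! + 11!/2! - 11!/3! + 11!/4! - 11!/5! + 11!/6! - 11!/7! + 11!/8! - 11!/9! + 11!/10! - 11!/11!
= 39916800 - 39916800 + 19958400 - 6652800 + 1663200 - 332640 + 55440 - 7920 + 990 - 110 + 11 - 1
= 14684570

14684570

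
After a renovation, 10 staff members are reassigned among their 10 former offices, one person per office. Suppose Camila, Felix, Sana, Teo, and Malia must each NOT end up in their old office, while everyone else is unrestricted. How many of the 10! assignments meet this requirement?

2170680

Let A_j be the event that the j-th constrained one is fixed. By inclusion-exclusion over the 5 events:
Σ_{j=0}^{5} (-1)^j C(5,j)(10-j)!
= C(5,0)·10! - C(5,1)·9! + C(5,2)·8! - C(5,3)·7! + C(5,4)·6! - C(5,5)·5!
= 3628800 - 1814400 + 403200 - 50400 + 3600 - 120
= 2170680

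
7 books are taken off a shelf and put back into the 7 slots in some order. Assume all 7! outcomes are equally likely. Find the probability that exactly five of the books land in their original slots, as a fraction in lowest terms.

Favorable outcomes: C(7,5)·!2 = 21·1 = 21.
Total outcomes: 7! = 5040.
Probability = 21/5040 = 1/240.

1/240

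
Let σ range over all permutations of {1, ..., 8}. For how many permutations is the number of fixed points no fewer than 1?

25487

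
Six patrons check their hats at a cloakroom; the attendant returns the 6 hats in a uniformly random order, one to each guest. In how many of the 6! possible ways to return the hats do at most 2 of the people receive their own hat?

Sum C(6,i)·!(6-i) for i = 0..2:
  i=0: C(6,0)·!6 = 1·265 = 265
  i=1: C(6,1)·!5 = 6·44 = 264
  i=2: C(6,2)·!4 = 15·9 = 135
Total = 664.

664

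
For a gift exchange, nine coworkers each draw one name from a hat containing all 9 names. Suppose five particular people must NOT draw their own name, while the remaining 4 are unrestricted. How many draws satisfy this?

205056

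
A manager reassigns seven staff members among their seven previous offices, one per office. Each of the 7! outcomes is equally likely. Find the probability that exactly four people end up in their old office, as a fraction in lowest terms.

Favorable outcomes: C(7,4)·!3 = 35·2 = 70.
Total outcomes: 7! = 5040.
Probability = 70/5040 = 1/72.

1/72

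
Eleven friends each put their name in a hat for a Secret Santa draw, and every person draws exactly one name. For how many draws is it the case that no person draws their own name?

14684570

Use !n = n·!(n-1) + (-1)^n.
!11 = 11·1334961 - 1 = 14684570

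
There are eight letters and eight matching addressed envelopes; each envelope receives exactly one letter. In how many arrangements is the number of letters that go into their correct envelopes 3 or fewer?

Sum C(8,i)·!(8-i) for i = 0..3:
  i=0: C(8,0)·!8 = 1·14833 = 14833
  i=1: C(8,1)·!7 = 8·1854 = 14832
  i=2: C(8,2)·!6 = 28·265 = 7420
  i=3: C(8,3)·!5 = 56·44 = 2464
Total = 39549.

39549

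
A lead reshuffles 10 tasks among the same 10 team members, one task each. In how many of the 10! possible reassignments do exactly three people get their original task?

222480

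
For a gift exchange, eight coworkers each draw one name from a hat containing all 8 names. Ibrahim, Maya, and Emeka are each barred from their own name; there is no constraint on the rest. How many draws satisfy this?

Let A_j be the event that the j-th constrained one is fixed. By inclusion-exclusion over the 3 events:
Σ_{j=0}^{3} (-1)^j C(3,j)(8-j)!
= C(3,0)·8! - C(3,1)·7! + C(3,2)·6! - C(3,3)·5!
= 40320 - 15120 + 2160 - 120
= 27240

27240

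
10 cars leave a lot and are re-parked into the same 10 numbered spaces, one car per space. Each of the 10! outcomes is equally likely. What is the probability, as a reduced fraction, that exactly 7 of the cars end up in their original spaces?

1/15120

Favorable outcomes: C(10,7)·!3 = 120·2 = 240.
Total outcomes: 10! = 3628800.
Probability = 240/3628800 = 1/15120.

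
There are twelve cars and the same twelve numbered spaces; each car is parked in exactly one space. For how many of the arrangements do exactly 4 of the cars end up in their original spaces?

7342335

Choose which 4 of the 12 are fixed: C(12,4) = 495.
The remaining 8 must be deranged: !8 = 14833.
Total: 495 × 14833 = 7342335.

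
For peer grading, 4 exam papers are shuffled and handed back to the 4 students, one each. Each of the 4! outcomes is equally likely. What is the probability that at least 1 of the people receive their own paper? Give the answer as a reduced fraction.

Favorable outcomes: Σ_{i≥1} C(4,i)·!(4-i) = 4·2 + 6·1 + 4·0 + 1·1 = 15.
Total outcomes: 4! = 24.
Probability = 15/24 = 5/8.

5/8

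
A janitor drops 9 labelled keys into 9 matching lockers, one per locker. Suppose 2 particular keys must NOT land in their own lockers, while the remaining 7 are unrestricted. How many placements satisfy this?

Inclusion-exclusion on the 2 forbidden self-matches:
Σ_{j=0}^{2} (-1)^j C(2,j)(9-j)!
= C(2,0)·9! - C(2,1)·8! + C(2,2)·7!
= 362880 - 80640 + 5040
= 287280

287280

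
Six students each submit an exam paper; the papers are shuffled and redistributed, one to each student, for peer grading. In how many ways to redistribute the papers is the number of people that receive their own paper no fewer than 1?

# with exactly i fixed is C(6,i)·!(6-i); sum over i=1..6:
  i=1: C(6,1)·!5 = 6·44 = 264
  i=2: C(6,2)·!4 = 15·9 = 135
  i=3: C(6,3)·!3 = 20·2 = 40
  i=4: C(6,4)·!2 = 15·1 = 15
  i=5: C(6,5)·!1 = 6·0 = 0
  i=6: C(6,6)·!0 = 1·1 = 1
Total = 455.

455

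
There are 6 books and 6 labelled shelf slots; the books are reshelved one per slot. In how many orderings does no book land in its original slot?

265

Recurrence: !6 = 6·!5 + (-1)^6.
!6 = 6·44 + 1 = 265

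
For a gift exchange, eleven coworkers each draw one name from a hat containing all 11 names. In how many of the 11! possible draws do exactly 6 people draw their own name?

Choose which 6 of the 11 are fixed: C(11,6) = 462.
The remaining 5 must be deranged: !5 = 44.
Total: 462 × 44 = 20328.

20328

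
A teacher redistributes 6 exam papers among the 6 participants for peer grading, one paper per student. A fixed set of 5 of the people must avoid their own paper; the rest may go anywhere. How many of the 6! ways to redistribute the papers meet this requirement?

Let A_j be the event that the j-th constrained one is fixed. By inclusion-exclusion over the 5 events:
Σ_{j=0}^{5} (-1)^j C(5,j)(6-j)!
= C(5,0)·6! - C(5,1)·5! + C(5,2)·4! - C(5,3)·3! + C(5,4)·2! - C(5,5)·1!
= 720 - 600 + 240 - 60 + 10 - 1
= 309

309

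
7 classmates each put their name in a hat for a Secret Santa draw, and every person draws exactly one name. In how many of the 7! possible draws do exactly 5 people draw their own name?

Choose which 5 of the 7 are fixed: C(7,5) = 21.
The remaining 2 must be deranged: !2 = 1.
Total: 21 × 1 = 21.

21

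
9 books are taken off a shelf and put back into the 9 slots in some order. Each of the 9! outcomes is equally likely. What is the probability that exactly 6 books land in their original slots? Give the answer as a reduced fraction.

1/2160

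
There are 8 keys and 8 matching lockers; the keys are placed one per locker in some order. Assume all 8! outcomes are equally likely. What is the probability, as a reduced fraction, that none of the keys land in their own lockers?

Favorable outcomes: !8 = 14833.
Total outcomes: 8! = 40320.
Probability = 14833/40320 = 2119/5760.

2119/5760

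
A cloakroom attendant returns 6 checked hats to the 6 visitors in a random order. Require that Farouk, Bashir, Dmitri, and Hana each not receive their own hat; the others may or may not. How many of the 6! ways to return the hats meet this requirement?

362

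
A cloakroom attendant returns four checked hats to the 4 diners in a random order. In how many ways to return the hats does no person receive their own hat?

9

!4 = 4! · Σ_{k=0}^{4} (-1)^k/k!
= 4! - 4!/1! + 4!/2! - 4!/3! + 4!/4!
= 24 - 24 + 12 - 4 + 1
= 9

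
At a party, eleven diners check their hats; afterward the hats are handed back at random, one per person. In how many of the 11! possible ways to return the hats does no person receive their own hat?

Use !n = n·!(n-1) + (-1)^n.
!11 = 11·1334961 - 1 = 14684570

14684570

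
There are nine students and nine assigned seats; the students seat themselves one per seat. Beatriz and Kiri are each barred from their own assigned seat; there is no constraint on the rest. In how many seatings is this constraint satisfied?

Inclusion-exclusion on the 2 forbidden self-matches:
Σ_{j=0}^{2} (-1)^j C(2,j)(9-j)!
= C(2,0)·9! - C(2,1)·8! + C(2,2)·7!
= 362880 - 80640 + 5040
= 287280

287280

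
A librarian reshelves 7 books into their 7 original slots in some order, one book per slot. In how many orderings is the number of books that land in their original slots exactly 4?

70

Choose which 4 of the 7 are fixed: C(7,4) = 35.
The remaining 3 must be deranged: !3 = 2.
Total: 35 × 2 = 70.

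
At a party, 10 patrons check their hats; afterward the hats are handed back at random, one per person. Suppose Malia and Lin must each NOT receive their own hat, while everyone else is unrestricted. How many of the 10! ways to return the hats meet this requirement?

2943360

Inclusion-exclusion on the 2 forbidden self-matches:
Σ_{j=0}^{2} (-1)^j C(2,j)(10-j)!
= C(2,0)·10! - C(2,1)·9! + C(2,2)·8!
= 3628800 - 725760 + 40320
= 2943360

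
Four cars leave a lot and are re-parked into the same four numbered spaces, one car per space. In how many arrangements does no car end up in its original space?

9

Use !n = n·!(n-1) + (-1)^n.
!4 = 4·2 + 1 = 9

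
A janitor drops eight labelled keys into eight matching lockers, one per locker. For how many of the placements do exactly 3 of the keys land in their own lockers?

Choose which 3 of the 8 are fixed: C(8,3) = 56.
The remaining 5 must be deranged: !5 = 44.
Total: 56 × 44 = 2464.

2464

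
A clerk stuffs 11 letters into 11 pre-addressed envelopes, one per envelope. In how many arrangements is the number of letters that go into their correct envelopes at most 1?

29369141

# with exactly i fixed is C(11,i)·!(11-i); sum over i=0..1:
  i=0: C(11,0)·!11 = 1·14684570 = 14684570
  i=1: C(11,1)·!10 = 11·1334961 = 14684571
Total = 29369141.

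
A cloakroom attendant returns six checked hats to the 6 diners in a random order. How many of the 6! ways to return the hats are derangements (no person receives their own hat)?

The subfactorial !6 = [6!/e] (nearest integer).
6! = 720, and 720/e ≈ 264.87, so !6 = 265.

265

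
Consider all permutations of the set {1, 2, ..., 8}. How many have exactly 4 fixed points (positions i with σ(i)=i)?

630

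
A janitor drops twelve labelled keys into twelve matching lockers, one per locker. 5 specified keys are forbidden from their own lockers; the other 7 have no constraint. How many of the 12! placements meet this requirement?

Let A_j be the event that the j-th constrained one is fixed. By inclusion-exclusion over the 5 events:
Σ_{j=0}^{5} (-1)^j C(5,j)(12-j)!
= C(5,0)·12! - C(5,1)·11! + C(5,2)·10! - C(5,3)·9! + C(5,4)·8! - C(5,5)·7!
= 479001600 - 199584000 + 36288000 - 3628800 + 201600 - 5040
= 312273360

312273360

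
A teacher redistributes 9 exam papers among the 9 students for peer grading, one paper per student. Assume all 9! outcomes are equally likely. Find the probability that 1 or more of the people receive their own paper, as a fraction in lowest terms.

Favorable outcomes: Σ_{i≥1} C(9,i)·!(9-i) = 9·14833 + 36·1854 + 84·265 + 126·44 + 126·9 + 84·2 + 36·1 + 9·0 + 1·1 = 229384.
Total outcomes: 9! = 362880.
Probability = 229384/362880 = 28673/45360.

28673/45360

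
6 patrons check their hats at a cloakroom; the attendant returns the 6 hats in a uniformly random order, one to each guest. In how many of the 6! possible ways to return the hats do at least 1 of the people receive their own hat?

455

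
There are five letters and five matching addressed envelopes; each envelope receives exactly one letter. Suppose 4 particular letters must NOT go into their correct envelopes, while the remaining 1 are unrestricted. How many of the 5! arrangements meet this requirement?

Let A_j be the event that the j-th constrained one is fixed. By inclusion-exclusion over the 4 events:
Σ_{j=0}^{4} (-1)^j C(4,j)(5-j)!
= C(4,0)·5! - C(4,1)·4! + C(4,2)·3! - C(4,3)·2! + C(4,4)·1!
= 120 - 96 + 36 - 8 + 1
= 53

53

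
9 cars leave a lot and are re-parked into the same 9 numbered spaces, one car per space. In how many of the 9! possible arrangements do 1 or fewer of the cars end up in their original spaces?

266993

# with exactly i fixed is C(9,i)·!(9-i); sum over i=0..1:
  i=0: C(9,0)·!9 = 1·133496 = 133496
  i=1: C(9,1)·!8 = 9·14833 = 133497
Total = 266993.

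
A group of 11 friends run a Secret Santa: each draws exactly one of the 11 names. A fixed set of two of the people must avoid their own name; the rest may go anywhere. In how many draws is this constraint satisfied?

33022080

Inclusion-exclusion on the 2 forbidden self-matches:
Σ_{j=0}^{2} (-1)^j C(2,j)(11-j)!
= C(2,0)·11! - C(2,1)·10! + C(2,2)·9!
= 39916800 - 7257600 + 362880
= 33022080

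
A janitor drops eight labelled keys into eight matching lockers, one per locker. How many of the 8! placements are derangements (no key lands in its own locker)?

14833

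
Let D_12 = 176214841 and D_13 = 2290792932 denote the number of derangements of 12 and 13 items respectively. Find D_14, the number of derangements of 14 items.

D_14 = (14-1)·(D_13 + D_12) = 13·(2290792932 + 176214841) = 13·2467007773 = 32071101049.

32071101049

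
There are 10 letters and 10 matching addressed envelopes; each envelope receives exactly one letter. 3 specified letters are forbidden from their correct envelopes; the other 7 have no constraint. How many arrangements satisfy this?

2656080

Let A_j be the event that the j-th constrained one is fixed. By inclusion-exclusion over the 3 events:
Σ_{j=0}^{3} (-1)^j C(3,j)(10-j)!
= C(3,0)·10! - C(3,1)·9! + C(3,2)·8! - C(3,3)·7!
= 3628800 - 1088640 + 120960 - 5040
= 2656080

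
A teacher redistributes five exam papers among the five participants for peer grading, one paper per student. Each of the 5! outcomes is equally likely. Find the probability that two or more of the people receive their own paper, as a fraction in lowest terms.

Favorable outcomes: Σ_{i≥2} C(5,i)·!(5-i) = 10·2 + 10·1 + 5·0 + 1·1 = 31.
Total outcomes: 5! = 120.
Probability = 31/120 = 31/120.

31/120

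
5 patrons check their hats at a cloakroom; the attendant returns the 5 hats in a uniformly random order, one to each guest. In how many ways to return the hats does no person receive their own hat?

44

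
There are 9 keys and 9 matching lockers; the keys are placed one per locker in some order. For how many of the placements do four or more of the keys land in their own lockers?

6883

Sum C(9,i)·!(9-i) for i = 4..9:
  i=4: C(9,4)·!5 = 126·44 = 5544
  i=5: C(9,5)·!4 = 126·9 = 1134
  i=6: C(9,6)·!3 = 84·2 = 168
  i=7: C(9,7)·!2 = 36·1 = 36
  i=8: C(9,8)·!1 = 9·0 = 0
  i=9: C(9,9)·!0 = 1·1 = 1
Total = 6883.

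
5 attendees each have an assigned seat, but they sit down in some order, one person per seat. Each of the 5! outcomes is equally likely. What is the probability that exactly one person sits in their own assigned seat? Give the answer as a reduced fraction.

3/8

Favorable outcomes: C(5,1)·!4 = 5·9 = 45.
Total outcomes: 5! = 120.
Probability = 45/120 = 3/8.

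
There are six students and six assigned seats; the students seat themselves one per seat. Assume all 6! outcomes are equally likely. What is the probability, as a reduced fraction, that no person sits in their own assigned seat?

Favorable outcomes: !6 = 265.
Total outcomes: 6! = 720.
Probability = 265/720 = 53/144.

53/144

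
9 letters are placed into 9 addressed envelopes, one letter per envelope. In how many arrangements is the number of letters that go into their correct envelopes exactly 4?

5544

Pick the 4 fixed positions: C(9,4) = 126 ways.
The remaining 5 must be deranged: !5 = 44.
Total: 126 × 44 = 5544.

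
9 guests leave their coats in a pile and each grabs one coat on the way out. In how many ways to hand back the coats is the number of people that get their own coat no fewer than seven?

37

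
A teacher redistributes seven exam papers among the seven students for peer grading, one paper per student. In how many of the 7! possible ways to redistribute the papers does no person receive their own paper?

Use !n = n·!(n-1) + (-1)^n.
!7 = 7·265 - 1 = 1854

1854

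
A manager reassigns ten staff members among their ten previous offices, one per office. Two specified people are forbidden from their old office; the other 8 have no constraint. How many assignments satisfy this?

2943360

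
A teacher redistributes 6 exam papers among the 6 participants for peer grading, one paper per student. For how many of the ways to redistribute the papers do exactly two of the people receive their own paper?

135

Pick the 2 fixed positions: C(6,2) = 15 ways.
The remaining 4 must be deranged: !4 = 9.
Total: 15 × 9 = 135.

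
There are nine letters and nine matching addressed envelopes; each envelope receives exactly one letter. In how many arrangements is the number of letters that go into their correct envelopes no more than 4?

361541

Sum C(9,i)·!(9-i) for i = 0..4:
  i=0: C(9,0)·!9 = 1·133496 = 133496
  i=1: C(9,1)·!8 = 9·14833 = 133497
  i=2: C(9,2)·!7 = 36·1854 = 66744
  i=3: C(9,3)·!6 = 84·265 = 22260
  i=4: C(9,4)·!5 = 126·44 = 5544
Total = 361541.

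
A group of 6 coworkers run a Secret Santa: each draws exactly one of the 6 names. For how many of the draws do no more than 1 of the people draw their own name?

Sum C(6,i)·!(6-i) for i = 0..1:
  i=0: C(6,0)·!6 = 1·265 = 265
  i=1: C(6,1)·!5 = 6·44 = 264
Total = 529.

529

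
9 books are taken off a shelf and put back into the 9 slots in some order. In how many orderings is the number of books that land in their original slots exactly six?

168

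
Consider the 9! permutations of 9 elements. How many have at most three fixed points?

355997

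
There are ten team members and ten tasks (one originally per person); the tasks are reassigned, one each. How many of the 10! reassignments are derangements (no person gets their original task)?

1334961

Use !n = n·!(n-1) + (-1)^n.
!10 = 10·133496 + 1 = 1334961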